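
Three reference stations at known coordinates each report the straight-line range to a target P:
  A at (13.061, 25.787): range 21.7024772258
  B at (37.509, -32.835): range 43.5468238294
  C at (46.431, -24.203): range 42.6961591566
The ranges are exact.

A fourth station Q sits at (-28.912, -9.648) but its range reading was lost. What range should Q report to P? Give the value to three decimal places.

eq1: (x − 13.061)² + (y − 25.787)² = 21.7024772258²
eq2: (x − 37.509)² + (y + 32.835)² = 43.5468238294²
eq3: (x − 46.431)² + (y + 24.203)² = 42.6961591566²
eq2−eq3, eq2−eq1 (x²,y² cancel):
  17.844·x + 17.264·y = 329.924523
  -48.896·x + 117.244·y = -224.174868
det = 17.844·117.244 − 17.264·-48.896 = 2936.242480
x = (329.924523·117.244 − 17.264·-224.174868) / 2936.242480 = 14.491932
y = (17.844·-224.174868 − 329.924523·-48.896) / 2936.242480 = 4.131748
|P − Q| = √((14.491932 − -28.912)² + (4.131748 − -9.648)²) = 45.538805

45.539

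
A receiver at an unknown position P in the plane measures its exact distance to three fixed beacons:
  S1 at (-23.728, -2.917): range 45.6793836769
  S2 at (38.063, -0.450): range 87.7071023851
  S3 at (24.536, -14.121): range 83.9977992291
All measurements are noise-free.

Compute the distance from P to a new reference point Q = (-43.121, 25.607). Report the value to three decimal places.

eq1: (x + 23.728)² + (y + 2.917)² = 45.6793836769²
eq2: (x − 38.063)² + (y + 0.450)² = 87.7071023851²
eq3: (x − 24.536)² + (y + 14.121)² = 83.9977992291²
eq1−eq2, eq1−eq3 (x²,y² cancel):
  123.582·x + 4.934·y = -4728.462120
  96.528·x − 22.408·y = -4739.133118
det = 123.582·-22.408 − 4.934·96.528 = -3245.494608
x = (-4728.462120·-22.408 − 4.934·-4739.133118) / -3245.494608 = -39.851634
y = (123.582·-4739.133118 − -4728.462120·96.528) / -3245.494608 = 39.822145
|P − Q| = √((-39.851634 − -43.121)² + (39.822145 − 25.607)²) = 14.586264

14.586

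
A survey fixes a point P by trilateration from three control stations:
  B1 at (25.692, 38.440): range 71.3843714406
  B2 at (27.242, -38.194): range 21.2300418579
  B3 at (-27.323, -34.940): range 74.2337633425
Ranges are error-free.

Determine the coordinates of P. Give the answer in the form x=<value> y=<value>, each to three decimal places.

x=46.731 y=-29.774

eq1: (x − 25.692)² + (y − 38.440)² = 71.3843714406²
eq2: (x − 27.242)² + (y + 38.194)² = 21.2300418579²
eq3: (x + 27.323)² + (y + 34.940)² = 74.2337633425²
eq3−eq1, eq3−eq2 (x²,y² cancel):
  106.030·x + 146.760·y = 585.285669
  109.130·x − 6.508·y = 5293.495214
det = 106.030·-6.508 − 146.760·109.130 = -16705.962040
x = (585.285669·-6.508 − 146.760·5293.495214) / -16705.962040 = 46.730766
y = (106.030·5293.495214 − 585.285669·109.130) / -16705.962040 = -29.773626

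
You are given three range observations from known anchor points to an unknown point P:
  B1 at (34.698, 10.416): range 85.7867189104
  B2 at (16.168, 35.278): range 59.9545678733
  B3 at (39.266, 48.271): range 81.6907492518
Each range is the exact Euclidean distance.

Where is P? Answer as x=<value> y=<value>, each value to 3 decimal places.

eq1: (x − 34.698)² + (y − 10.416)² = 85.7867189104²
eq2: (x − 16.168)² + (y − 35.278)² = 59.9545678733²
eq3: (x − 39.266)² + (y − 48.271)² = 81.6907492518²
eq3−eq1, eq3−eq2 (x²,y² cancel):
  -9.136·x − 75.710·y = -3245.446565
  -46.196·x − 25.986·y = 712.861615
det = -9.136·-25.986 − -75.710·-46.196 = -3260.091064
x = (-3245.446565·-25.986 − -75.710·712.861615) / -3260.091064 = -42.424253
y = (-9.136·712.861615 − -3245.446565·-46.196) / -3260.091064 = 47.986191

x=-42.424 y=47.986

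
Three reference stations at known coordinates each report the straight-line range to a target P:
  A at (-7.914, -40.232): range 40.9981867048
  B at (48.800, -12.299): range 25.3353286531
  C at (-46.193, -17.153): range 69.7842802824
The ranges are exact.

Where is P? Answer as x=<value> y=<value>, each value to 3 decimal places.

x=23.516 y=-13.907

eq1: (x + 7.914)² + (y + 40.232)² = 40.9981867048²
eq2: (x − 48.800)² + (y + 12.299)² = 25.3353286531²
eq3: (x + 46.193)² + (y + 17.153)² = 69.7842802824²
eq3−eq1, eq3−eq2 (x²,y² cancel):
  76.558·x − 46.158·y = 2442.221023
  189.986·x + 9.708·y = 4332.653640
det = 76.558·9.708 − -46.158·189.986 = 9512.598852
x = (2442.221023·9.708 − -46.158·4332.653640) / 9512.598852 = 23.515730
y = (76.558·4332.653640 − 2442.221023·189.986) / 9512.598852 = -13.906663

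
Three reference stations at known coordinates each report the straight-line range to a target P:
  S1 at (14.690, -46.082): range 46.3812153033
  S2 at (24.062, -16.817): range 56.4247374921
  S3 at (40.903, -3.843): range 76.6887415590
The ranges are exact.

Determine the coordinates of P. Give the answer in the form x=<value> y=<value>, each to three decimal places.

eq1: (x − 14.690)² + (y + 46.082)² = 46.3812153033²
eq2: (x − 24.062)² + (y + 16.817)² = 56.4247374921²
eq3: (x − 40.903)² + (y + 3.843)² = 76.6887415590²
eq1−eq2, eq1−eq3 (x²,y² cancel):
  18.744·x + 58.530·y = -2510.089359
  52.426·x + 84.478·y = -4381.468715
det = 18.744·84.478 − 58.530·52.426 = -1485.038148
x = (-2510.089359·84.478 − 58.530·-4381.468715) / -1485.038148 = -29.898245
y = (18.744·-4381.468715 − -2510.089359·52.426) / -1485.038148 = -33.310724

x=-29.898 y=-33.311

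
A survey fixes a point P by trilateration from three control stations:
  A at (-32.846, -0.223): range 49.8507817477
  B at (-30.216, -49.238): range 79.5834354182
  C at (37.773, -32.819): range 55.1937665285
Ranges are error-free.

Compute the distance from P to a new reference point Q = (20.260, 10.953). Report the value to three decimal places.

eq1: (x + 32.846)² + (y + 0.223)² = 49.8507817477²
eq2: (x + 30.216)² + (y + 49.238)² = 79.5834354182²
eq3: (x − 37.773)² + (y + 32.819)² = 55.1937665285²
eq3−eq1, eq3−eq2 (x²,y² cancel):
  -141.238·x + 65.192·y = -863.725422
  -135.978·x − 32.838·y = -2453.670319
det = -141.238·-32.838 − 65.192·-135.978 = 13502.651220
x = (-863.725422·-32.838 − 65.192·-2453.670319) / 13502.651220 = 13.947090
y = (-141.238·-2453.670319 − -863.725422·-135.978) / 13502.651220 = 16.967322
|P − Q| = √((13.947090 − 20.260)² + (16.967322 − 10.953)²) = 8.719226

8.719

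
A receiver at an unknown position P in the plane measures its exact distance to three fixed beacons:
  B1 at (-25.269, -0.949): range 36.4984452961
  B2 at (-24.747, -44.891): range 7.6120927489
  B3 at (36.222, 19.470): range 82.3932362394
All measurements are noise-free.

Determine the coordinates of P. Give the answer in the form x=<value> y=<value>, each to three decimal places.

x=-23.398 y=-37.399

eq1: (x + 25.269)² + (y + 0.949)² = 36.4984452961²
eq2: (x + 24.747)² + (y + 44.891)² = 7.6120927489²
eq3: (x − 36.222)² + (y − 19.470)² = 82.3932362394²
eq3−eq1, eq3−eq2 (x²,y² cancel):
  -122.982·x − 40.838·y = 4404.817647
  -121.938·x − 128.722·y = 7667.203128
det = -122.982·-128.722 − -40.838·-121.938 = 10850.784960
x = (4404.817647·-128.722 − -40.838·7667.203128) / 10850.784960 = -23.397726
y = (-122.982·7667.203128 − 4404.817647·-121.938) / 10850.784960 = -37.399444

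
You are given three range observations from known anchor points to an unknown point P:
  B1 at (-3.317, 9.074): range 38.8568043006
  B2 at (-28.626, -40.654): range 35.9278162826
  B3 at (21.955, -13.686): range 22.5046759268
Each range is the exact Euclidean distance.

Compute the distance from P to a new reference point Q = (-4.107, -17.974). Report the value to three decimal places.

eq1: (x + 3.317)² + (y − 9.074)² = 38.8568043006²
eq2: (x + 28.626)² + (y + 40.654)² = 35.9278162826²
eq3: (x − 21.955)² + (y + 13.686)² = 22.5046759268²
eq2−eq3, eq2−eq1 (x²,y² cancel):
  101.162·x + 53.936·y = -1018.519427
  50.618·x + 99.456·y = -2597.898885
det = 101.162·99.456 − 53.936·50.618 = 7331.035424
x = (-1018.519427·99.456 − 53.936·-2597.898885) / 7331.035424 = 5.295624
y = (101.162·-2597.898885 − -1018.519427·50.618) / 7331.035424 = -28.816288
|P − Q| = √((5.295624 − -4.107)² + (-28.816288 − -17.974)²) = 14.351465

14.351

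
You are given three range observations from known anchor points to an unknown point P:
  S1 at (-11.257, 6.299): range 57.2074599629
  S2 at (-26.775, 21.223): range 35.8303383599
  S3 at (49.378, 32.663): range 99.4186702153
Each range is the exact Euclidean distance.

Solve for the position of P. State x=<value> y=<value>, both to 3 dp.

x=-48.578 y=49.656

eq1: (x + 11.257)² + (y − 6.299)² = 57.2074599629²
eq2: (x + 26.775)² + (y − 21.223)² = 35.8303383599²
eq3: (x − 49.378)² + (y − 32.663)² = 99.4186702153²
eq1−eq2, eq1−eq3 (x²,y² cancel):
  -31.036·x + 29.848·y = 2989.799232
  121.270·x + 52.728·y = -3272.717509
det = -31.036·52.728 − 29.848·121.270 = -5256.133168
x = (2989.799232·52.728 − 29.848·-3272.717509) / -5256.133168 = -48.577576
y = (-31.036·-3272.717509 − 2989.799232·121.270) / -5256.133168 = 49.656446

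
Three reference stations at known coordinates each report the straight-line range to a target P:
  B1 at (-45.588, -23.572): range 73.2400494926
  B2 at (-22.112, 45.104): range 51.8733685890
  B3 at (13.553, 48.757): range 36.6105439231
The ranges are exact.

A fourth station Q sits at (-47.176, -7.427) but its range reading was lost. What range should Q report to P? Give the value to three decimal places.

68.315

eq1: (x + 45.588)² + (y + 23.572)² = 73.2400494926²
eq2: (x + 22.112)² + (y − 45.104)² = 51.8733685890²
eq3: (x − 13.553)² + (y − 48.757)² = 36.6105439231²
eq2−eq1, eq2−eq3 (x²,y² cancel):
  -46.952·x − 137.352·y = -2562.664913
  71.330·x + 7.306·y = 1388.131940
det = -46.952·7.306 − -137.352·71.330 = 9454.286848
x = (-2562.664913·7.306 − -137.352·1388.131940) / 9454.286848 = 18.186445
y = (-46.952·1388.131940 − -2562.664913·71.330) / 9454.286848 = 12.440845
|P − Q| = √((18.186445 − -47.176)² + (12.440845 − -7.427)²) = 68.315302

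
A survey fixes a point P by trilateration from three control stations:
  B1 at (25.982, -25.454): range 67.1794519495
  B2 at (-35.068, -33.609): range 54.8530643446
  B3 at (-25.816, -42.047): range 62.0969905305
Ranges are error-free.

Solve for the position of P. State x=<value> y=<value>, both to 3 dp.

x=-23.480 y=20.006

eq1: (x − 25.982)² + (y + 25.454)² = 67.1794519495²
eq2: (x + 35.068)² + (y + 33.609)² = 54.8530643446²
eq3: (x + 25.816)² + (y + 42.047)² = 62.0969905305²
eq1−eq2, eq1−eq3 (x²,y² cancel):
  -122.100·x − 16.310·y = 2540.579161
  -103.596·x − 33.186·y = 1768.488156
det = -122.100·-33.186 − -16.310·-103.596 = 2362.359840
x = (2540.579161·-33.186 − -16.310·1768.488156) / 2362.359840 = -23.479750
y = (-122.100·1768.488156 − 2540.579161·-103.596) / 2362.359840 = 20.006027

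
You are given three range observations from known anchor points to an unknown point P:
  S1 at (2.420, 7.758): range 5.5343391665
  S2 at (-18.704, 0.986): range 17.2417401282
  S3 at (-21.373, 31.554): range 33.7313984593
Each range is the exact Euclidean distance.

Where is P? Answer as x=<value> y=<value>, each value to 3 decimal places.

eq1: (x − 2.420)² + (y − 7.758)² = 5.5343391665²
eq2: (x + 18.704)² + (y − 0.986)² = 17.2417401282²
eq3: (x + 21.373)² + (y − 31.554)² = 33.7313984593²
eq1−eq2, eq1−eq3 (x²,y² cancel):
  -42.248·x − 13.544·y = 18.120155
  -47.586·x + 47.592·y = 279.238749
det = -42.248·47.592 − -13.544·-47.586 = -2655.171600
x = (18.120155·47.592 − -13.544·279.238749) / -2655.171600 = -1.749184
y = (-42.248·279.238749 − 18.120155·-47.586) / -2655.171600 = 4.118383

x=-1.749 y=4.118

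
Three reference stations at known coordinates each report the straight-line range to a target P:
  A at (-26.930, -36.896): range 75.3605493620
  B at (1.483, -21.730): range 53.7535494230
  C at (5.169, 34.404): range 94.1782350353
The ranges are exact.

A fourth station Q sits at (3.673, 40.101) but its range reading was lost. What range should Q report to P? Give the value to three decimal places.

eq1: (x + 26.930)² + (y + 36.896)² = 75.3605493620²
eq2: (x − 1.483)² + (y + 21.730)² = 53.7535494230²
eq3: (x − 5.169)² + (y − 34.404)² = 94.1782350353²
eq3−eq2, eq3−eq1 (x²,y² cancel):
  -7.372·x − 112.268·y = 5244.134291
  -64.198·x − 142.600·y = 4066.513493
det = -7.372·-142.600 − -112.268·-64.198 = -6156.133864
x = (5244.134291·-142.600 − -112.268·4066.513493) / -6156.133864 = 47.314470
y = (-7.372·4066.513493 − 5244.134291·-64.198) / -6156.133864 = -49.817727
|P − Q| = √((47.314470 − 3.673)² + (-49.817727 − 40.101)²) = 99.949764

99.950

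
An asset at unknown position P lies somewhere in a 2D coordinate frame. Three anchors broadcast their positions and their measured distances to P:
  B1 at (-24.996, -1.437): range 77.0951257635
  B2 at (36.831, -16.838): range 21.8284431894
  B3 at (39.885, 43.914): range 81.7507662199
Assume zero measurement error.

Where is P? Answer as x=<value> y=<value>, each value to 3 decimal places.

eq1: (x + 24.996)² + (y + 1.437)² = 77.0951257635²
eq2: (x − 36.831)² + (y + 16.838)² = 21.8284431894²
eq3: (x − 39.885)² + (y − 43.914)² = 81.7507662199²
eq2−eq3, eq2−eq1 (x²,y² cancel):
  6.108·x + 121.504·y = -4327.495029
  -123.654·x + 30.802·y = -6480.353304
det = 6.108·30.802 − 121.504·-123.654 = 15212.594232
x = (-4327.495029·30.802 − 121.504·-6480.353304) / 15212.594232 = 42.996831
y = (6.108·-6480.353304 − -4327.495029·-123.654) / 15212.594232 = -37.777519

x=42.997 y=-37.778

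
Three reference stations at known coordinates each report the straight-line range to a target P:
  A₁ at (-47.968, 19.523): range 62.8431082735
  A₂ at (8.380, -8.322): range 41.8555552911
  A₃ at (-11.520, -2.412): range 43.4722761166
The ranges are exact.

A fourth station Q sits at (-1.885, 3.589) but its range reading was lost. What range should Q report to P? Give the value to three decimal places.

33.337

eq1: (x + 47.968)² + (y − 19.523)² = 62.8431082735²
eq2: (x − 8.380)² + (y + 8.322)² = 41.8555552911²
eq3: (x + 11.520)² + (y + 2.412)² = 43.4722761166²
eq1−eq3, eq1−eq2 (x²,y² cancel):
  72.896·x − 43.870·y = -484.130942
  112.696·x − 55.690·y = -345.227720
det = 72.896·-55.690 − -43.870·112.696 = 884.395280
x = (-484.130942·-55.690 − -43.870·-345.227720) / 884.395280 = 13.360668
y = (72.896·-345.227720 − -484.130942·112.696) / 884.395280 = 33.236157
|P − Q| = √((13.360668 − -1.885)² + (33.236157 − 3.589)²) = 33.337432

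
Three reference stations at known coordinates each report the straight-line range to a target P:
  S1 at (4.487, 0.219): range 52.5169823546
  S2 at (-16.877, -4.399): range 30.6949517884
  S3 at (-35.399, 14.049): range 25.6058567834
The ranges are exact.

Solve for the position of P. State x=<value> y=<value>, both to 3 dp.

eq1: (x − 4.487)² + (y − 0.219)² = 52.5169823546²
eq2: (x + 16.877)² + (y + 4.399)² = 30.6949517884²
eq3: (x + 35.399)² + (y − 14.049)² = 25.6058567834²
eq1−eq3, eq1−eq2 (x²,y² cancel):
  -79.772·x + 27.660·y = 3532.656006
  -42.728·x − 9.236·y = 2099.856570
det = -79.772·-9.236 − 27.660·-42.728 = 1918.630672
x = (3532.656006·-9.236 − 27.660·2099.856570) / 1918.630672 = -47.278325
y = (-79.772·2099.856570 − 3532.656006·-42.728) / 1918.630672 = -8.634508

x=-47.278 y=-8.635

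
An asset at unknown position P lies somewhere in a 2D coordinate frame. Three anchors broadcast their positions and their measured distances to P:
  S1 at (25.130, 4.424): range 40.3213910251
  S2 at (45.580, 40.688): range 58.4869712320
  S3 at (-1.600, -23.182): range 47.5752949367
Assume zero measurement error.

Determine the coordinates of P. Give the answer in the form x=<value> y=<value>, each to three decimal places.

x=-10.349 y=23.582

eq1: (x − 25.130)² + (y − 4.424)² = 40.3213910251²
eq2: (x − 45.580)² + (y − 40.688)² = 58.4869712320²
eq3: (x + 1.600)² + (y + 23.182)² = 47.5752949367²
eq2−eq3, eq2−eq1 (x²,y² cancel):
  -94.360·x − 127.740·y = -2035.767504
  -40.900·x − 72.528·y = -1287.049838
det = -94.360·-72.528 − -127.740·-40.900 = 1619.176080
x = (-2035.767504·-72.528 − -127.740·-1287.049838) / 1619.176080 = -10.349462
y = (-94.360·-1287.049838 − -2035.767504·-40.900) / 1619.176080 = 23.581828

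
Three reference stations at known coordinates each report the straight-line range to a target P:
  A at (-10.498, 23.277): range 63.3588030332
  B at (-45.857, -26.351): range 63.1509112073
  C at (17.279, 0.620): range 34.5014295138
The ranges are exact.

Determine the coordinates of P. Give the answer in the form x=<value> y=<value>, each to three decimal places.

eq1: (x + 10.498)² + (y − 23.277)² = 63.3588030332²
eq2: (x + 45.857)² + (y + 26.351)² = 63.1509112073²
eq3: (x − 17.279)² + (y − 0.620)² = 34.5014295138²
eq3−eq2, eq3−eq1 (x²,y² cancel):
  -126.272·x − 53.942·y = -299.397539
  -55.554·x + 45.314·y = -2470.910791
det = -126.272·45.314 − -53.942·-55.554 = -8718.583276
x = (-299.397539·45.314 − -53.942·-2470.910791) / -8718.583276 = 16.843651
y = (-126.272·-2470.910791 − -299.397539·-55.554) / -8718.583276 = -33.878683

x=16.844 y=-33.879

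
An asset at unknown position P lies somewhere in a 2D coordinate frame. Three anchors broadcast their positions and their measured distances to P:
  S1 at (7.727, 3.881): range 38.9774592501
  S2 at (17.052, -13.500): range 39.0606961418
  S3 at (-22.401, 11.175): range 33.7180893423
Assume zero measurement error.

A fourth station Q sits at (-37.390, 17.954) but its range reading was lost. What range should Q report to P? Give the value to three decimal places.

eq1: (x − 7.727)² + (y − 3.881)² = 38.9774592501²
eq2: (x − 17.052)² + (y + 13.500)² = 39.0606961418²
eq3: (x + 22.401)² + (y − 11.175)² = 33.7180893423²
eq2−eq3, eq2−eq1 (x²,y² cancel):
  -78.906·x + 49.350·y = 542.493156
  -18.650·x + 34.762·y = -391.756361
det = -78.906·34.762 − 49.350·-18.650 = -1822.552872
x = (542.493156·34.762 − 49.350·-391.756361) / -1822.552872 = -20.954851
y = (-78.906·-391.756361 − 542.493156·-18.650) / -1822.552872 = -22.512063
|P − Q| = √((-20.954851 − -37.390)² + (-22.512063 − 17.954)²) = 43.676268

43.676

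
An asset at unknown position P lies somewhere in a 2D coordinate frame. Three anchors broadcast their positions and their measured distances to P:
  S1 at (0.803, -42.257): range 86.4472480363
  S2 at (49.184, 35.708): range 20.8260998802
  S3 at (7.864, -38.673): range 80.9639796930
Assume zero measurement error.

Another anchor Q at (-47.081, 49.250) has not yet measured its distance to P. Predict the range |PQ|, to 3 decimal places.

76.415

eq1: (x − 0.803)² + (y + 42.257)² = 86.4472480363²
eq2: (x − 49.184)² + (y − 35.708)² = 20.8260998802²
eq3: (x − 7.864)² + (y + 38.673)² = 80.9639796930²
eq2−eq1, eq2−eq3 (x²,y² cancel):
  -96.762·x − 155.930·y = -8947.228519
  -82.640·x − 148.762·y = -8258.123267
det = -96.762·-148.762 − -155.930·-82.640 = 1508.453444
x = (-8947.228519·-148.762 − -155.930·-8258.123267) / 1508.453444 = 28.717126
y = (-96.762·-8258.123267 − -8947.228519·-82.640) / 1508.453444 = 39.559430
|P − Q| = √((28.717126 − -47.081)² + (39.559430 − 49.250)²) = 76.415071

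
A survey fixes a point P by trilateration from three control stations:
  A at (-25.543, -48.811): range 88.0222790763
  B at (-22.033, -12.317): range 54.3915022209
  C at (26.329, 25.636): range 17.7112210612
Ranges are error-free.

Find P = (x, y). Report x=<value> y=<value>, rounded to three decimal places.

eq1: (x + 25.543)² + (y + 48.811)² = 88.0222790763²
eq2: (x + 22.033)² + (y + 12.317)² = 54.3915022209²
eq3: (x − 26.329)² + (y − 25.636)² = 17.7112210612²
eq2−eq1, eq2−eq3 (x²,y² cancel):
  -7.020·x − 72.988·y = -2391.689108
  96.724·x + 75.906·y = 3358.007321
det = -7.020·75.906 − -72.988·96.724 = 6526.831192
x = (-2391.689108·75.906 − -72.988·3358.007321) / 6526.831192 = 9.736836
y = (-7.020·3358.007321 − -2391.689108·96.724) / 6526.831192 = 31.831760

x=9.737 y=31.832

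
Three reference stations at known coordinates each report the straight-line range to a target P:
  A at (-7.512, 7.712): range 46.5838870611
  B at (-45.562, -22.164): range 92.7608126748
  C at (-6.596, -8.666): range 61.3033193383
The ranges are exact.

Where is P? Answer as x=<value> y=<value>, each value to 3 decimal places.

x=13.738 y=49.167

eq1: (x + 7.512)² + (y − 7.712)² = 46.5838870611²
eq2: (x + 45.562)² + (y + 22.164)² = 92.7608126748²
eq3: (x + 6.596)² + (y + 8.666)² = 61.3033193383²
eq1−eq3, eq1−eq2 (x²,y² cancel):
  1.832·x − 32.756·y = -1585.336744
  -76.100·x − 59.752·y = -3983.276182
det = 1.832·-59.752 − -32.756·-76.100 = -2602.197264
x = (-1585.336744·-59.752 − -32.756·-3983.276182) / -2602.197264 = 13.738064
y = (1.832·-3983.276182 − -1585.336744·-76.100) / -2602.197264 = 49.166714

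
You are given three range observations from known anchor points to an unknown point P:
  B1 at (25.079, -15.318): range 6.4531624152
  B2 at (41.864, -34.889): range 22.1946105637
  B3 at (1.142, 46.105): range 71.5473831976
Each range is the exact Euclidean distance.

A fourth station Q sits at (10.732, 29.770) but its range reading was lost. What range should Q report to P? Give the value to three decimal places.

53.144

eq1: (x − 25.079)² + (y + 15.318)² = 6.4531624152²
eq2: (x − 41.864)² + (y + 34.889)² = 22.1946105637²
eq3: (x − 1.142)² + (y − 46.105)² = 71.5473831976²
eq3−eq1, eq3−eq2 (x²,y² cancel):
  47.874·x − 122.846·y = 3814.006913
  81.444·x − 161.988·y = 5469.288932
det = 47.874·-161.988 − -122.846·81.444 = 2250.056112
x = (3814.006913·-161.988 − -122.846·5469.288932) / 2250.056112 = 24.024697
y = (47.874·5469.288932 − 3814.006913·81.444) / 2250.056112 = -21.684455
|P − Q| = √((24.024697 − 10.732)² + (-21.684455 − 29.770)²) = 53.143737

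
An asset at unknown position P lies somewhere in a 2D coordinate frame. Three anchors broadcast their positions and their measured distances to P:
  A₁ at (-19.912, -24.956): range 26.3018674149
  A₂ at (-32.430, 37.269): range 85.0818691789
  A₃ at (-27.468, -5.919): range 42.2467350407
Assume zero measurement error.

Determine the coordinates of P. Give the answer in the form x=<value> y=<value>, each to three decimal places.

eq1: (x + 19.912)² + (y + 24.956)² = 26.3018674149²
eq2: (x + 32.430)² + (y − 37.269)² = 85.0818691789²
eq3: (x + 27.468)² + (y + 5.919)² = 42.2467350407²
eq1−eq3, eq1−eq2 (x²,y² cancel):
  -15.112·x + 38.074·y = -1322.762487
  -25.036·x + 124.450·y = -5125.742652
det = -15.112·124.450 − 38.074·-25.036 = -927.467736
x = (-1322.762487·124.450 − 38.074·-5125.742652) / -927.467736 = -32.928083
y = (-15.112·-5125.742652 − -1322.762487·-25.036) / -927.467736 = -47.811411

x=-32.928 y=-47.811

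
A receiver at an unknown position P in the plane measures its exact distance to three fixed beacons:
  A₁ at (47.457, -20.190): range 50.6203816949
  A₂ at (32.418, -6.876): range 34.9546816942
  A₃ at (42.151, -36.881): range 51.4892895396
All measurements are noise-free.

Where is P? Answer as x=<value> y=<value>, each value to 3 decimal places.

eq1: (x − 47.457)² + (y + 20.190)² = 50.6203816949²
eq2: (x − 32.418)² + (y + 6.876)² = 34.9546816942²
eq3: (x − 42.151)² + (y + 36.881)² = 51.4892895396²
eq3−eq2, eq3−eq1 (x²,y² cancel):
  -19.466·x + 60.010·y = -609.391697
  10.612·x + 33.382·y = -388.388119
det = -19.466·33.382 − 60.010·10.612 = -1286.640132
x = (-609.391697·33.382 − 60.010·-388.388119) / -1286.640132 = -2.304030
y = (-19.466·-388.388119 − -609.391697·10.612) / -1286.640132 = -10.902215

x=-2.304 y=-10.902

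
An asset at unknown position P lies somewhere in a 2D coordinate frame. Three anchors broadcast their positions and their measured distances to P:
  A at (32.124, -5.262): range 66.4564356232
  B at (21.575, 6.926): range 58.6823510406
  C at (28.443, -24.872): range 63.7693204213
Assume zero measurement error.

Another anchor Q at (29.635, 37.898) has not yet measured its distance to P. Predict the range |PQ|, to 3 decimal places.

80.816

eq1: (x − 32.124)² + (y + 5.262)² = 66.4564356232²
eq2: (x − 21.575)² + (y − 6.926)² = 58.6823510406²
eq3: (x − 28.443)² + (y + 24.872)² = 63.7693204213²
eq1−eq3, eq1−eq2 (x²,y² cancel):
  -7.362·x − 39.220·y = 717.912222
  -21.098·x + 24.376·y = 426.649593
det = -7.362·24.376 − -39.220·-21.098 = -1006.919672
x = (717.912222·24.376 − -39.220·426.649593) / -1006.919672 = -33.997772
y = (-7.362·426.649593 − 717.912222·-21.098) / -1006.919672 = -11.923014
|P − Q| = √((-33.997772 − 29.635)² + (-11.923014 − 37.898)²) = 80.816231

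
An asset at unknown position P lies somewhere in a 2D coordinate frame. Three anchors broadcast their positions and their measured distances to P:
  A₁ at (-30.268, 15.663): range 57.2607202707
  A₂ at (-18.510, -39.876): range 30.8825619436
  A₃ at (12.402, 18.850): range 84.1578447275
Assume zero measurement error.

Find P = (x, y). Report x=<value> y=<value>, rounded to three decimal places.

eq1: (x + 30.268)² + (y − 15.663)² = 57.2607202707²
eq2: (x + 18.510)² + (y + 39.876)² = 30.8825619436²
eq3: (x − 12.402)² + (y − 18.850)² = 84.1578447275²
eq2−eq3, eq2−eq1 (x²,y² cancel):
  61.824·x + 117.452·y = -7552.393569
  -23.516·x + 111.078·y = -3096.291537
det = 61.824·111.078 − 117.452·-23.516 = 9629.287504
x = (-7552.393569·111.078 − 117.452·-3096.291537) / 9629.287504 = -49.353510
y = (61.824·-3096.291537 − -7552.393569·-23.516) / 9629.287504 = -38.323419

x=-49.354 y=-38.323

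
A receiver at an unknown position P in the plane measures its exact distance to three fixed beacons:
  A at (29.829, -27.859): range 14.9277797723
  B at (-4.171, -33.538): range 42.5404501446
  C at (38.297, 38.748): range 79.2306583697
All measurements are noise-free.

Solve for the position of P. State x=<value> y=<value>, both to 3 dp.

x=37.799 y=-40.481

eq1: (x − 29.829)² + (y + 27.859)² = 14.9277797723²
eq2: (x + 4.171)² + (y + 33.538)² = 42.5404501446²
eq3: (x − 38.297)² + (y − 38.748)² = 79.2306583697²
eq1−eq3, eq1−eq2 (x²,y² cancel):
  16.936·x + 133.214·y = -4752.484026
  -68.000·x − 11.358·y = -2110.549727
det = 16.936·-11.358 − 133.214·-68.000 = 8866.192912
x = (-4752.484026·-11.358 − 133.214·-2110.549727) / 8866.192912 = 37.799029
y = (16.936·-2110.549727 − -4752.484026·-68.000) / 8866.192912 = -40.481093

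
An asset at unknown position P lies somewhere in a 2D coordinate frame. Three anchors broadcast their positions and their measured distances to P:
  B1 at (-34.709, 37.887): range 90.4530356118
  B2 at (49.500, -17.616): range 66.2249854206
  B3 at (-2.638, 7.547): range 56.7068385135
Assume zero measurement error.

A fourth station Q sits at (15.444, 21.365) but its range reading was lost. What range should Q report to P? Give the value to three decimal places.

eq1: (x + 34.709)² + (y − 37.887)² = 90.4530356118²
eq2: (x − 49.500)² + (y + 17.616)² = 66.2249854206²
eq3: (x + 2.638)² + (y − 7.547)² = 56.7068385135²
eq1−eq2, eq1−eq3 (x²,y² cancel):
  168.418·x − 111.006·y = 3916.436963
  64.142·x − 60.680·y = 2389.862920
det = 168.418·-60.680 − -111.006·64.142 = -3099.457388
x = (3916.436963·-60.680 − -111.006·2389.862920) / -3099.457388 = -8.917602
y = (168.418·2389.862920 − 3916.436963·64.142) / -3099.457388 = -48.811071
|P − Q| = √((-8.917602 − 15.444)² + (-48.811071 − 21.365)²) = 74.284376

74.284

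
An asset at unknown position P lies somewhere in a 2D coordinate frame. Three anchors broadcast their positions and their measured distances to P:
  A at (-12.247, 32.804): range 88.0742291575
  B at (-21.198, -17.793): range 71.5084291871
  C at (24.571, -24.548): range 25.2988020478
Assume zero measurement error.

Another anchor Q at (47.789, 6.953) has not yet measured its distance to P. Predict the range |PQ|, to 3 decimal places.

eq1: (x + 12.247)² + (y − 32.804)² = 88.0742291575²
eq2: (x + 21.198)² + (y + 17.793)² = 71.5084291871²
eq3: (x − 24.571)² + (y + 24.548)² = 25.2988020478²
eq3−eq2, eq3−eq1 (x²,y² cancel):
  -91.538·x + 13.510·y = -4913.818352
  -73.636·x + 114.704·y = -7097.287377
det = -91.538·114.704 − 13.510·-73.636 = -9504.952392
x = (-4913.818352·114.704 − 13.510·-7097.287377) / -9504.952392 = 49.211216
y = (-91.538·-7097.287377 − -4913.818352·-73.636) / -9504.952392 = -30.282904
|P − Q| = √((49.211216 − 47.789)² + (-30.282904 − 6.953)²) = 37.263055

37.263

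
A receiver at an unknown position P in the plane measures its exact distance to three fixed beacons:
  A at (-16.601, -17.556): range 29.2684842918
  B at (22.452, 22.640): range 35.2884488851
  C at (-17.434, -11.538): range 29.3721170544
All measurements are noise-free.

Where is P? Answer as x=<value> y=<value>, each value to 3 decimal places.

x=11.934 y=-11.045

eq1: (x + 16.601)² + (y + 17.556)² = 29.2684842918²
eq2: (x − 22.452)² + (y − 22.640)² = 35.2884488851²
eq3: (x + 17.434)² + (y + 11.538)² = 29.3721170544²
eq2−eq3, eq2−eq1 (x²,y² cancel):
  -79.772·x − 68.356·y = -197.038740
  -78.106·x − 80.392·y = -44.225115
det = -79.772·-80.392 − -68.356·-78.106 = 1074.016888
x = (-197.038740·-80.392 − -68.356·-44.225115) / 1074.016888 = 11.933971
y = (-79.772·-44.225115 − -197.038740·-78.106) / 1074.016888 = -11.044502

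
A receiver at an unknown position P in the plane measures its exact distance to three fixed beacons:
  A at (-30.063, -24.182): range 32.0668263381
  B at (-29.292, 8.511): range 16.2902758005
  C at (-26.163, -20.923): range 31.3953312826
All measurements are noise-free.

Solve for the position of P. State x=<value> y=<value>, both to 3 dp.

x=-45.000 y=4.194

eq1: (x + 30.063)² + (y + 24.182)² = 32.0668263381²
eq2: (x + 29.292)² + (y − 8.511)² = 16.2902758005²
eq3: (x + 26.163)² + (y + 20.923)² = 31.3953312826²
eq2−eq1, eq2−eq3 (x²,y² cancel):
  -1.542·x − 65.386·y = -204.813558
  6.258·x − 58.868·y = -528.477628
det = -1.542·-58.868 − -65.386·6.258 = 499.960044
x = (-204.813558·-58.868 − -65.386·-528.477628) / 499.960044 = -44.999743
y = (-1.542·-528.477628 − -204.813558·6.258) / 499.960044 = 4.193607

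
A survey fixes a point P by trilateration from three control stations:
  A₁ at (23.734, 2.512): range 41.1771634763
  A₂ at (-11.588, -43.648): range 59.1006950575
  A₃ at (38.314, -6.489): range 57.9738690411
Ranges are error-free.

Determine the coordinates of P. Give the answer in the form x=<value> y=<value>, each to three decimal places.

eq1: (x − 23.734)² + (y − 2.512)² = 41.1771634763²
eq2: (x + 11.588)² + (y + 43.648)² = 59.1006950575²
eq3: (x − 38.314)² + (y + 6.489)² = 57.9738690411²
eq1−eq3, eq1−eq2 (x²,y² cancel):
  29.160·x − 18.002·y = -724.953883
  -70.644·x − 92.320·y = -327.516616
det = 29.160·-92.320 − -18.002·-70.644 = -3963.784488
x = (-724.953883·-92.320 − -18.002·-327.516616) / -3963.784488 = -15.397353
y = (29.160·-327.516616 − -724.953883·-70.644) / -3963.784488 = 15.329801

x=-15.397 y=15.330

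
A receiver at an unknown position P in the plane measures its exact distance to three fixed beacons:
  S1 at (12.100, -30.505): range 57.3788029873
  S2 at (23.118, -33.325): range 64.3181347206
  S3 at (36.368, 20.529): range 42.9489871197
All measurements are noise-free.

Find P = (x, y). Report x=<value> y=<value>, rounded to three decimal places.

x=-6.457 y=23.790

eq1: (x − 12.100)² + (y + 30.505)² = 57.3788029873²
eq2: (x − 23.118)² + (y + 33.325)² = 64.3181347206²
eq3: (x − 36.368)² + (y − 20.529)² = 42.9489871197²
eq2−eq3, eq2−eq1 (x²,y² cancel):
  26.500·x + 107.708·y = 2391.280675
  -22.036·x + 5.640·y = 276.462898
det = 26.500·5.640 − 107.708·-22.036 = 2522.913488
x = (2391.280675·5.640 − 107.708·276.462898) / 2522.913488 = -6.456996
y = (26.500·276.462898 − 2391.280675·-22.036) / 2522.913488 = 23.790165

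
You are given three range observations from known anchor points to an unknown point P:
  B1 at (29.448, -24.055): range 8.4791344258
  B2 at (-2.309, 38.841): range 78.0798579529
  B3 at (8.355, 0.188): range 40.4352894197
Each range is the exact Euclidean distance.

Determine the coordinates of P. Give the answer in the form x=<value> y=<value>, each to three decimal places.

x=36.330 y=-29.008

eq1: (x − 29.448)² + (y + 24.055)² = 8.4791344258²
eq2: (x + 2.309)² + (y − 38.841)² = 78.0798579529²
eq3: (x − 8.355)² + (y − 0.188)² = 40.4352894197²
eq3−eq1, eq3−eq2 (x²,y² cancel):
  42.186·x − 48.486·y = 2939.103270
  -21.328·x + 77.306·y = -3017.338194
det = 42.186·77.306 − -48.486·-21.328 = 2227.121508
x = (2939.103270·77.306 − -48.486·-3017.338194) / 2227.121508 = 36.330150
y = (42.186·-3017.338194 − 2939.103270·-21.328) / 2227.121508 = -29.007952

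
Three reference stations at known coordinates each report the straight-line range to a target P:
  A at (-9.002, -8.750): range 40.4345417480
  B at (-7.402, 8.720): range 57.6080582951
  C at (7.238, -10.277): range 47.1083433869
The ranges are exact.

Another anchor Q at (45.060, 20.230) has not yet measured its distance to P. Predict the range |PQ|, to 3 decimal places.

eq1: (x + 9.002)² + (y + 8.750)² = 40.4345417480²
eq2: (x + 7.402)² + (y − 8.720)² = 57.6080582951²
eq3: (x − 7.238)² + (y + 10.277)² = 47.1083433869²
eq1−eq2, eq1−eq3 (x²,y² cancel):
  3.200·x + 34.940·y = -1710.506714
  32.480·x − 3.054·y = -583.836981
det = 3.200·-3.054 − 34.940·32.480 = -1144.624000
x = (-1710.506714·-3.054 − 34.940·-583.836981) / -1144.624000 = -22.385649
y = (3.200·-583.836981 − -1710.506714·32.480) / -1144.624000 = -46.905342
|P − Q| = √((-22.385649 − 45.060)² + (-46.905342 − 20.230)²) = 95.163384

95.163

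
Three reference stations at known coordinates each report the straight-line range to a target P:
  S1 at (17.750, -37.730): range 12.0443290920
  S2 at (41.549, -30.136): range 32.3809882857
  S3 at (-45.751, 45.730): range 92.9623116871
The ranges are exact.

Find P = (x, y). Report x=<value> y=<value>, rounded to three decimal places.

x=9.180 y=-29.267

eq1: (x − 17.750)² + (y + 37.730)² = 12.0443290920²
eq2: (x − 41.549)² + (y + 30.136)² = 32.3809882857²
eq3: (x + 45.751)² + (y − 45.730)² = 92.9623116871²
eq3−eq2, eq3−eq1 (x²,y² cancel):
  174.600·x − 151.732·y = 6043.573988
  127.002·x − 166.920·y = 6051.154030
det = 174.600·-166.920 − -151.732·127.002 = -9873.964536
x = (6043.573988·-166.920 − -151.732·6051.154030) / -9873.964536 = 9.179663
y = (174.600·6051.154030 − 6043.573988·127.002) / -9873.964536 = -29.267424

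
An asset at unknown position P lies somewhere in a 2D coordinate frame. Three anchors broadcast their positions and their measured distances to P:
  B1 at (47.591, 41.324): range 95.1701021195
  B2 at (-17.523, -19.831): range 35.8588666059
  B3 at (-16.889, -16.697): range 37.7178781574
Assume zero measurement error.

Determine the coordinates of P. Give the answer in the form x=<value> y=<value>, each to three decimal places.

eq1: (x − 47.591)² + (y − 41.324)² = 95.1701021195²
eq2: (x + 17.523)² + (y + 19.831)² = 35.8588666059²
eq3: (x + 16.889)² + (y + 16.697)² = 37.7178781574²
eq3−eq2, eq3−eq1 (x²,y² cancel):
  -1.268·x − 6.268·y = 273.075978
  128.960·x + 116.042·y = -4226.161878
det = -1.268·116.042 − -6.268·128.960 = 661.180024
x = (273.075978·116.042 − -6.268·-4226.161878) / 661.180024 = 7.862760
y = (-1.268·-4226.161878 − 273.075978·128.960) / 661.180024 = -45.157300

x=7.863 y=-45.157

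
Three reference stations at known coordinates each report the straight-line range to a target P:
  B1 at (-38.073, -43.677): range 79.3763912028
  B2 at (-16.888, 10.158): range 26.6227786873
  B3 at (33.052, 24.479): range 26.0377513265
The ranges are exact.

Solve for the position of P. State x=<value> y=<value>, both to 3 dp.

eq1: (x + 38.073)² + (y + 43.677)² = 79.3763912028²
eq2: (x + 16.888)² + (y − 10.158)² = 26.6227786873²
eq3: (x − 33.052)² + (y − 24.479)² = 26.0377513265²
eq1−eq2, eq1−eq3 (x²,y² cancel):
  42.370·x + 107.670·y = 2622.994985
  142.250·x + 136.312·y = 3957.069473
det = 42.370·136.312 − 107.670·142.250 = -9540.518060
x = (2622.994985·136.312 − 107.670·3957.069473) / -9540.518060 = 7.181159
y = (42.370·3957.069473 − 2622.994985·142.250) / -9540.518060 = 21.535518

x=7.181 y=21.536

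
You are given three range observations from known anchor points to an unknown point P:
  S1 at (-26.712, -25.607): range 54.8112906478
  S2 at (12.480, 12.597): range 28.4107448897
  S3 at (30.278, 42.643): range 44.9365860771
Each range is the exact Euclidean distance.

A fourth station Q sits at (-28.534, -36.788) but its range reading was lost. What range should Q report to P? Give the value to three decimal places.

eq1: (x + 26.712)² + (y + 25.607)² = 54.8112906478²
eq2: (x − 12.480)² + (y − 12.597)² = 28.4107448897²
eq3: (x − 30.278)² + (y − 42.643)² = 44.9365860771²
eq2−eq3, eq2−eq1 (x²,y² cancel):
  35.596·x + 60.092·y = 1208.621581
  -78.384·x − 76.408·y = -1142.292573
det = 35.596·-76.408 − 60.092·-78.384 = 1990.432160
x = (1208.621581·-76.408 − 60.092·-1142.292573) / 1990.432160 = -11.909832
y = (35.596·-1142.292573 − 1208.621581·-78.384) / 1990.432160 = 27.167742
|P − Q| = √((-11.909832 − -28.534)² + (27.167742 − -36.788)²) = 66.081010

66.081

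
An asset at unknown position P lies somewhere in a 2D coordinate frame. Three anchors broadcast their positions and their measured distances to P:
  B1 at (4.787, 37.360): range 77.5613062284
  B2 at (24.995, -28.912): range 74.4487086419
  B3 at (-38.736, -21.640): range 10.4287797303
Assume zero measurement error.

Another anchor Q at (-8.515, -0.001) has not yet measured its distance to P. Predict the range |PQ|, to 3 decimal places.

44.397

eq1: (x − 4.787)² + (y − 37.360)² = 77.5613062284²
eq2: (x − 24.995)² + (y + 28.912)² = 74.4487086419²
eq3: (x + 38.736)² + (y + 21.640)² = 10.4287797303²
eq3−eq2, eq3−eq1 (x²,y² cancel):
  127.462·x − 14.544·y = -5941.964299
  87.046·x + 118.000·y = -6457.079104
det = 127.462·118.000 − -14.544·87.046 = 16306.513024
x = (-5941.964299·118.000 − -14.544·-6457.079104) / 16306.513024 = -48.757423
y = (127.462·-6457.079104 − -5941.964299·87.046) / 16306.513024 = -18.753733
|P − Q| = √((-48.757423 − -8.515)² + (-18.753733 − -0.001)²) = 44.397270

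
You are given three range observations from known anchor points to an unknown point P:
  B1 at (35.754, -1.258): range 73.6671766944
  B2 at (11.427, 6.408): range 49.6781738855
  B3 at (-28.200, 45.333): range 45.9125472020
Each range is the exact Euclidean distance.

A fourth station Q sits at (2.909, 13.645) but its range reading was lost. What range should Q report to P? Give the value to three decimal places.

eq1: (x − 35.754)² + (y + 1.258)² = 73.6671766944²
eq2: (x − 11.427)² + (y − 6.408)² = 49.6781738855²
eq3: (x + 28.200)² + (y − 45.333)² = 45.9125472020²
eq3−eq1, eq3−eq2 (x²,y² cancel):
  127.908·x − 93.182·y = -4889.280741
  79.254·x − 77.850·y = -3038.641066
det = 127.908·-77.850 − -93.182·79.254 = -2572.591572
x = (-4889.280741·-77.850 − -93.182·-3038.641066) / -2572.591572 = -37.893249
y = (127.908·-3038.641066 − -4889.280741·79.254) / -2572.591572 = 0.455356
|P − Q| = √((-37.893249 − 2.909)² + (0.455356 − 13.645)²) = 42.881118

42.881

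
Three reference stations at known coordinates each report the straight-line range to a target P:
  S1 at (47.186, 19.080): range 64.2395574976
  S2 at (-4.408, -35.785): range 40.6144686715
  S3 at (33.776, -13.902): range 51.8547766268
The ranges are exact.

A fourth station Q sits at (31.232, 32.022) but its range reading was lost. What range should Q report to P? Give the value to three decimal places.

54.471

eq1: (x − 47.186)² + (y − 19.080)² = 64.2395574976²
eq2: (x + 4.408)² + (y + 35.785)² = 40.6144686715²
eq3: (x − 33.776)² + (y + 13.902)² = 51.8547766268²
eq3−eq1, eq3−eq2 (x²,y² cancel):
  26.820·x + 65.964·y = -181.321672
  -76.368·x − 43.766·y = 1005.295703
det = 26.820·-43.766 − 65.964·-76.368 = 3863.734632
x = (-181.321672·-43.766 − 65.964·1005.295703) / 3863.734632 = -15.109113
y = (26.820·1005.295703 − -181.321672·-76.368) / 3863.734632 = 3.394347
|P − Q| = √((-15.109113 − 31.232)² + (3.394347 − 32.022)²) = 54.470554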